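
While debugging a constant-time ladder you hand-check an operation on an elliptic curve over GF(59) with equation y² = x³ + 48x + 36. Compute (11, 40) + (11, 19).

The two points share x = 11 and their y-coordinates satisfy 40 + 19 ≡ 0 (mod 59), so they are inverses. Their sum is the point at infinity.

O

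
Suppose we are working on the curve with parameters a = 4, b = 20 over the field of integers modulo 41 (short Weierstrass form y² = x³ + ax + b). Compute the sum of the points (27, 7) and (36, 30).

(27, 7) + (36, 30). λ = (30 - 7)/(36 - 27) ≡ 23/9 mod 41. 9⁻¹ ≡ 32 (mod 41) since 9·32 = 288 ≡ 1, so λ ≡ 39.
  x = λ² - 27 - 36 = 1521 - 63 ≡ 23; y = λ·(27 - 23) - 7 ≡ 26. → (23, 26)

(23, 26)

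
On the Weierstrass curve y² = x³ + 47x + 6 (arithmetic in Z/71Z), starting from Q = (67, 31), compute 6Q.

Repeated addition: build up to 6Q.
2Q: tangent at (67, 31): λ = (3·67² + 47)/(2·31) ≡ 24/62. 62⁻¹ ≡ 63 (mod 71) since 62·63 = 3906 ≡ 1, so λ ≡ 24·63 ≡ 21.
  x = λ² - 67 - 67 = 441 - 134 ≡ 23; y = λ·(67 - 23) - 31 ≡ 41. → (23, 41)
3Q: (23, 41) + (67, 31). λ = (31 - 41)/(67 - 23) ≡ 61/44 mod 71. 44⁻¹ ≡ 21 (mod 71), so λ ≡ 3.
  x = λ² - 23 - 67 = 9 - 90 ≡ 61; y = λ·(23 - 61) - 41 ≡ 58. → (61, 58)
4Q: (61, 58) + (67, 31). λ = (31 - 58)/(67 - 61) ≡ 44/6 mod 71. 6⁻¹ ≡ 12 (mod 71), so λ ≡ 31.
  x = λ² - 61 - 67 = 961 - 128 ≡ 52; y = λ·(61 - 52) - 58 ≡ 8. → (52, 8)
5Q: (52, 8) + (67, 31). λ = (31 - 8)/(67 - 52) ≡ 23/15 mod 71. 15⁻¹ ≡ 19 (mod 71), so λ ≡ 11.
  x = λ² - 52 - 67 = 121 - 119 ≡ 2; y = λ·(52 - 2) - 8 ≡ 45. → (2, 45)
6Q: (2, 45) + (67, 31). λ = (31 - 45)/(67 - 2) ≡ 57/65 mod 71. 65⁻¹ ≡ 59 (mod 71) since 65·59 = 3835 ≡ 1, so λ ≡ 26.
  x = λ² - 2 - 67 = 676 - 69 ≡ 39; y = λ·(2 - 39) - 45 ≡ 58. → (39, 58)

(39, 58)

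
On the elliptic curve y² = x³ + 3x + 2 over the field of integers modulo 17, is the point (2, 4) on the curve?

y² = 4² ≡ 16; x³ + 3x + 2 = 16 ≡ 16 (mod 17). 16 = 16.

yes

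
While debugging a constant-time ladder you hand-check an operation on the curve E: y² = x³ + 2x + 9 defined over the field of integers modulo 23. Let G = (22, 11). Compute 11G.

Repeated addition: build up to 11G.
2G: tangent at (22, 11): λ = (3·22² + 2)/(2·11) ≡ 5/22. 22⁻¹ ≡ 22 (mod 23), so λ ≡ 5·22 ≡ 18.
  x = λ² - 22 - 22 = 324 - 44 ≡ 4; y = λ·(22 - 4) - 11 ≡ 14. → (4, 14)
3G: (4, 14) + (22, 11). λ = (11 - 14)/(22 - 4) ≡ 20/18 mod 23. 18⁻¹ ≡ 9 (mod 23), so λ ≡ 19.
  x = λ² - 4 - 22 = 361 - 26 ≡ 13; y = λ·(4 - 13) - 14 ≡ 22. → (13, 22)
4G: (13, 22) + (22, 11). λ = (11 - 22)/(22 - 13) ≡ 12/9 mod 23. 9⁻¹ ≡ 18 (mod 23) since 9·18 = 162 ≡ 1, so λ ≡ 9.
  x = λ² - 13 - 22 = 81 - 35 ≡ 0; y = λ·(13 - 0) - 22 ≡ 3. → (0, 3)
5G: (0, 3) + (22, 11). λ = (11 - 3)/(22 - 0) ≡ 8/22 mod 23. 22⁻¹ ≡ 22 (mod 23) since 22·22 = 484 ≡ 1, so λ ≡ 15.
  x = λ² - 0 - 22 = 225 - 22 ≡ 19; y = λ·(0 - 19) - 3 ≡ 11. → (19, 11)
6G: (19, 11) + (22, 11). λ = (11 - 11)/(22 - 19) ≡ 0/3 mod 23. 3⁻¹ ≡ 8 (mod 23) since 3·8 = 24 ≡ 1, so λ ≡ 0.
  x = λ² - 19 - 22 = 0 - 41 ≡ 5; y = λ·(19 - 5) - 11 ≡ 12. → (5, 12)
7G: (5, 12) + (22, 11). λ = (11 - 12)/(22 - 5) ≡ 22/17 mod 23. 17⁻¹ ≡ 19 (mod 23), so λ ≡ 4.
  x = λ² - 5 - 22 = 16 - 27 ≡ 12; y = λ·(5 - 12) - 12 ≡ 6. → (12, 6)
8G: (12, 6) + (22, 11). λ = (11 - 6)/(22 - 12) ≡ 5/10 mod 23. 10⁻¹ ≡ 7 (mod 23), so λ ≡ 12.
  x = λ² - 12 - 22 = 144 - 34 ≡ 18; y = λ·(12 - 18) - 6 ≡ 14. → (18, 14)
9G: (18, 14) + (22, 11). λ = (11 - 14)/(22 - 18) ≡ 20/4 mod 23. 4⁻¹ ≡ 6 (mod 23), so λ ≡ 5.
  x = λ² - 18 - 22 = 25 - 40 ≡ 8; y = λ·(18 - 8) - 14 ≡ 13. → (8, 13)
10G: (8, 13) + (22, 11). λ = (11 - 13)/(22 - 8) ≡ 21/14 mod 23. 14⁻¹ ≡ 5 (mod 23) since 14·5 = 70 ≡ 1, so λ ≡ 13.
  x = λ² - 8 - 22 = 169 - 30 ≡ 1; y = λ·(8 - 1) - 13 ≡ 9. → (1, 9)
11G: (1, 9) + (22, 11). λ = (11 - 9)/(22 - 1) ≡ 2/21 mod 23. 21⁻¹ ≡ 11 (mod 23), so λ ≡ 22.
  x = λ² - 1 - 22 = 484 - 23 ≡ 1; y = λ·(1 - 1) - 9 ≡ 14. → (1, 14)

(1, 14)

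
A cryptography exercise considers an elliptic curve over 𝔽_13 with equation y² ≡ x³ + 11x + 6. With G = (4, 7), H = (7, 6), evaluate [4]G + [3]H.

(2, 7)

First 4G:
Repeated addition: build up to 4G.
2G: tangent at (4, 7): λ = (3·4² + 11)/(2·7) ≡ 7/1. 1⁻¹ ≡ 1 (mod 13) since 1·1 = 1 ≡ 1, so λ ≡ 7·1 ≡ 7.
  x = λ² - 4 - 4 = 49 - 8 ≡ 2; y = λ·(4 - 2) - 7 ≡ 7. → (2, 7)
3G: (2, 7) + (4, 7). λ = (7 - 7)/(4 - 2) ≡ 0/2 mod 13. 2⁻¹ ≡ 7 (mod 13), so λ ≡ 0.
  x = λ² - 2 - 4 = 0 - 6 ≡ 7; y = λ·(2 - 7) - 7 ≡ 6. → (7, 6)
4G: (7, 6) + (4, 7). λ = (7 - 6)/(4 - 7) ≡ 1/10 mod 13. 10⁻¹ ≡ 4 (mod 13), so λ ≡ 4.
  x = λ² - 7 - 4 = 16 - 11 ≡ 5; y = λ·(7 - 5) - 6 ≡ 2. → (5, 2)
4G = (5, 2).
Next 3H:
Repeated addition: build up to 3H.
2H: tangent at (7, 6): λ = (3·7² + 11)/(2·6) ≡ 2/12. 12⁻¹ ≡ 12 (mod 13), so λ ≡ 2·12 ≡ 11.
  x = λ² - 7 - 7 = 121 - 14 ≡ 3; y = λ·(7 - 3) - 6 ≡ 12. → (3, 12)
3H: (3, 12) + (7, 6). λ = (6 - 12)/(7 - 3) ≡ 7/4 mod 13. 4⁻¹ ≡ 10 (mod 13) since 4·10 = 40 ≡ 1, so λ ≡ 5.
  x = λ² - 3 - 7 = 25 - 10 ≡ 2; y = λ·(3 - 2) - 12 ≡ 6. → (2, 6)
3H = (2, 6).
Finally 4G + 3H:
(5, 2) + (2, 6). λ = (6 - 2)/(2 - 5) ≡ 4/10 mod 13. 10⁻¹ ≡ 4 (mod 13), so λ ≡ 3.
  x = λ² - 5 - 2 = 9 - 7 ≡ 2; y = λ·(5 - 2) - 2 ≡ 7. → (2, 7)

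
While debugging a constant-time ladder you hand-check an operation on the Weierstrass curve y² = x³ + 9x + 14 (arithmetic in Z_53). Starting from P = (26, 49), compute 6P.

Double-and-add on 6 = (110)₂. Start with P = (26, 49) for the leading 1-bit.
double: tangent at (26, 49): λ = (3·26² + 9)/(2·49) ≡ 23/45. 45⁻¹ ≡ 33 (mod 53) since 45·33 = 1485 ≡ 1, so λ ≡ 23·33 ≡ 17.
  x = λ² - 26 - 26 = 289 - 52 ≡ 25; y = λ·(26 - 25) - 49 ≡ 21. → (25, 21)
add P: (25, 21) + (26, 49). λ = (49 - 21)/(26 - 25) ≡ 28/1 mod 53. 1⁻¹ ≡ 1 (mod 53), so λ ≡ 28.
  x = λ² - 25 - 26 = 784 - 51 ≡ 44; y = λ·(25 - 44) - 21 ≡ 30. → (44, 30)
double: tangent at (44, 30): λ = (3·44² + 9)/(2·30) ≡ 40/7. 7⁻¹ ≡ 38 (mod 53), so λ ≡ 40·38 ≡ 36.
  x = λ² - 44 - 44 = 1296 - 88 ≡ 42; y = λ·(44 - 42) - 30 ≡ 42. → (42, 42)

(42, 42)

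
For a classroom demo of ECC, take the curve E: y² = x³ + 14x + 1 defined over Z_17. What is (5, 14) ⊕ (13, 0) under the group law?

(1, 13)

(5, 14) + (13, 0). λ = (0 - 14)/(13 - 5) ≡ 3/8 mod 17. 8⁻¹ ≡ 15 (mod 17) since 8·15 = 120 ≡ 1, so λ ≡ 11.
  x = λ² - 5 - 13 = 121 - 18 ≡ 1; y = λ·(5 - 1) - 14 ≡ 13. → (1, 13)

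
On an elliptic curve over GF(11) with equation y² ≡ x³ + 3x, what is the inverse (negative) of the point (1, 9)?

(1, 2)

-(1, 9) = (1, -9 mod 11) = (1, 2).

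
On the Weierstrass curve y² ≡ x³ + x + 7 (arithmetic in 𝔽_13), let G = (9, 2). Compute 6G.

(2, 2)

Double-and-add on 6 = (110)₂. Start with G = (9, 2) for the leading 1-bit.
double: tangent at (9, 2): λ = (3·9² + 1)/(2·2) ≡ 10/4. 4⁻¹ ≡ 10 (mod 13), so λ ≡ 10·10 ≡ 9.
  x = λ² - 9 - 9 = 81 - 18 ≡ 11; y = λ·(9 - 11) - 2 ≡ 6. → (11, 6)
add G: (11, 6) + (9, 2). λ = (2 - 6)/(9 - 11) ≡ 9/11 mod 13. 11⁻¹ ≡ 6 (mod 13) since 11·6 = 66 ≡ 1, so λ ≡ 2.
  x = λ² - 11 - 9 = 4 - 20 ≡ 10; y = λ·(11 - 10) - 6 ≡ 9. → (10, 9)
double: tangent at (10, 9): λ = (3·10² + 1)/(2·9) ≡ 2/5. 5⁻¹ ≡ 8 (mod 13) since 5·8 = 40 ≡ 1, so λ ≡ 2·8 ≡ 3.
  x = λ² - 10 - 10 = 9 - 20 ≡ 2; y = λ·(10 - 2) - 9 ≡ 2. → (2, 2)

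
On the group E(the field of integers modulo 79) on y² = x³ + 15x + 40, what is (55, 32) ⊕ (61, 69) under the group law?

(12, 62)

(55, 32) + (61, 69). λ = (69 - 32)/(61 - 55) ≡ 37/6 mod 79. 6⁻¹ ≡ 66 (mod 79), so λ ≡ 72.
  x = λ² - 55 - 61 = 5184 - 116 ≡ 12; y = λ·(55 - 12) - 32 ≡ 62. → (12, 62)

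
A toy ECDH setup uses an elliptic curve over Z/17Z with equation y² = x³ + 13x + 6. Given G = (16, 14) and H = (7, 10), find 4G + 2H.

(9, 11)

First 4G:
Repeated addition: build up to 4G.
2G: tangent at (16, 14): λ = (3·16² + 13)/(2·14) ≡ 16/11. 11⁻¹ ≡ 14 (mod 17), so λ ≡ 16·14 ≡ 3.
  x = λ² - 16 - 16 = 9 - 32 ≡ 11; y = λ·(16 - 11) - 14 ≡ 1. → (11, 1)
3G: (11, 1) + (16, 14). λ = (14 - 1)/(16 - 11) ≡ 13/5 mod 17. 5⁻¹ ≡ 7 (mod 17) since 5·7 = 35 ≡ 1, so λ ≡ 6.
  x = λ² - 11 - 16 = 36 - 27 ≡ 9; y = λ·(11 - 9) - 1 ≡ 11. → (9, 11)
4G: (9, 11) + (16, 14). λ = (14 - 11)/(16 - 9) ≡ 3/7 mod 17. 7⁻¹ ≡ 5 (mod 17) since 7·5 = 35 ≡ 1, so λ ≡ 15.
  x = λ² - 9 - 16 = 225 - 25 ≡ 13; y = λ·(9 - 13) - 11 ≡ 14. → (13, 14)
4G = (13, 14).
Next 2H:
Repeated addition: build up to 2H.
2H: tangent at (7, 10): λ = (3·7² + 13)/(2·10) ≡ 7/3. 3⁻¹ ≡ 6 (mod 17) since 3·6 = 18 ≡ 1, so λ ≡ 7·6 ≡ 8.
  x = λ² - 7 - 7 = 64 - 14 ≡ 16; y = λ·(7 - 16) - 10 ≡ 3. → (16, 3)
2H = (16, 3).
Finally 4G + 2H:
(13, 14) + (16, 3). λ = (3 - 14)/(16 - 13) ≡ 6/3 mod 17. 3⁻¹ ≡ 6 (mod 17) since 3·6 = 18 ≡ 1, so λ ≡ 2.
  x = λ² - 13 - 16 = 4 - 29 ≡ 9; y = λ·(13 - 9) - 14 ≡ 11. → (9, 11)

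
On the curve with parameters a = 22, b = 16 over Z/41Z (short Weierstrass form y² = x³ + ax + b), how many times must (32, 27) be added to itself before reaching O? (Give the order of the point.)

9

2P: tangent at (32, 27): λ = (3·32² + 22)/(2·27) ≡ 19/13. 13⁻¹ ≡ 19 (mod 41), so λ ≡ 19·19 ≡ 33.
  x = λ² - 32 - 32 = 1089 - 64 ≡ 0; y = λ·(32 - 0) - 27 ≡ 4. → (0, 4)
3P: (0, 4) + (32, 27). λ = (27 - 4)/(32 - 0) ≡ 23/32 mod 41. 32⁻¹ ≡ 9 (mod 41) since 32·9 = 288 ≡ 1, so λ ≡ 2.
  x = λ² - 0 - 32 = 4 - 32 ≡ 13; y = λ·(0 - 13) - 4 ≡ 11. → (13, 11)
4P: (13, 11) + (32, 27). λ = (27 - 11)/(32 - 13) ≡ 16/19 mod 41. 19⁻¹ ≡ 13 (mod 41), so λ ≡ 3.
  x = λ² - 13 - 32 = 9 - 45 ≡ 5; y = λ·(13 - 5) - 11 ≡ 13. → (5, 13)
5P: (5, 13) + (32, 27). λ = (27 - 13)/(32 - 5) ≡ 14/27 mod 41. 27⁻¹ ≡ 38 (mod 41), so λ ≡ 40.
  x = λ² - 5 - 32 = 1600 - 37 ≡ 5; y = λ·(5 - 5) - 13 ≡ 28. → (5, 28)
6P: (5, 28) + (32, 27). λ = (27 - 28)/(32 - 5) ≡ 40/27 mod 41. 27⁻¹ ≡ 38 (mod 41), so λ ≡ 3.
  x = λ² - 5 - 32 = 9 - 37 ≡ 13; y = λ·(5 - 13) - 28 ≡ 30. → (13, 30)
7P: (13, 30) + (32, 27). λ = (27 - 30)/(32 - 13) ≡ 38/19 mod 41. 19⁻¹ ≡ 13 (mod 41) since 19·13 = 247 ≡ 1, so λ ≡ 2.
  x = λ² - 13 - 32 = 4 - 45 ≡ 0; y = λ·(13 - 0) - 30 ≡ 37. → (0, 37)
8P: (0, 37) + (32, 27). λ = (27 - 37)/(32 - 0) ≡ 31/32 mod 41. 32⁻¹ ≡ 9 (mod 41) since 32·9 = 288 ≡ 1, so λ ≡ 33.
  x = λ² - 0 - 32 = 1089 - 32 ≡ 32; y = λ·(0 - 32) - 37 ≡ 14. → (32, 14)
9P: (32, 14) + (32, 27): same x and y₁ ≡ -y₂, so the sum is O.
9P = O, so the order is 9.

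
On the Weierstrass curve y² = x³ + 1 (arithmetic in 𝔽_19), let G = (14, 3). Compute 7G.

(14, 3)

Repeated addition: build up to 7G.
2G: tangent at (14, 3): λ = (3·14² + 0)/(2·3) ≡ 18/6. 6⁻¹ ≡ 16 (mod 19) since 6·16 = 96 ≡ 1, so λ ≡ 18·16 ≡ 3.
  x = λ² - 14 - 14 = 9 - 28 ≡ 0; y = λ·(14 - 0) - 3 ≡ 1. → (0, 1)
3G: (0, 1) + (14, 3). λ = (3 - 1)/(14 - 0) ≡ 2/14 mod 19. 14⁻¹ ≡ 15 (mod 19) since 14·15 = 210 ≡ 1, so λ ≡ 11.
  x = λ² - 0 - 14 = 121 - 14 ≡ 12; y = λ·(0 - 12) - 1 ≡ 0. → (12, 0)
4G: (12, 0) + (14, 3). λ = (3 - 0)/(14 - 12) ≡ 3/2 mod 19. 2⁻¹ ≡ 10 (mod 19) since 2·10 = 20 ≡ 1, so λ ≡ 11.
  x = λ² - 12 - 14 = 121 - 26 ≡ 0; y = λ·(12 - 0) - 0 ≡ 18. → (0, 18)
5G: (0, 18) + (14, 3). λ = (3 - 18)/(14 - 0) ≡ 4/14 mod 19. 14⁻¹ ≡ 15 (mod 19), so λ ≡ 3.
  x = λ² - 0 - 14 = 9 - 14 ≡ 14; y = λ·(0 - 14) - 18 ≡ 16. → (14, 16)
6G: (14, 16) + (14, 3): same x and y₁ ≡ -y₂, so the sum is O.
7G: O + (14, 3) = (14, 3) (identity).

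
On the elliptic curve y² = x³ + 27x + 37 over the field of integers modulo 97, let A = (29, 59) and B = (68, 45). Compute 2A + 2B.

(5, 43)

First 2A:
Repeated addition: build up to 2A.
2A: tangent at (29, 59): λ = (3·29² + 27)/(2·59) ≡ 28/21. 21⁻¹ ≡ 37 (mod 97) since 21·37 = 777 ≡ 1, so λ ≡ 28·37 ≡ 66.
  x = λ² - 29 - 29 = 4356 - 58 ≡ 30; y = λ·(29 - 30) - 59 ≡ 69. → (30, 69)
2A = (30, 69).
Next 2B:
Repeated addition: build up to 2B.
2B: tangent at (68, 45): λ = (3·68² + 27)/(2·45) ≡ 28/90. 90⁻¹ ≡ 83 (mod 97) since 90·83 = 7470 ≡ 1, so λ ≡ 28·83 ≡ 93.
  x = λ² - 68 - 68 = 8649 - 136 ≡ 74; y = λ·(68 - 74) - 45 ≡ 76. → (74, 76)
2B = (74, 76).
Finally 2A + 2B:
(30, 69) + (74, 76). λ = (76 - 69)/(74 - 30) ≡ 7/44 mod 97. 44⁻¹ ≡ 86 (mod 97) since 44·86 = 3784 ≡ 1, so λ ≡ 20.
  x = λ² - 30 - 74 = 400 - 104 ≡ 5; y = λ·(30 - 5) - 69 ≡ 43. → (5, 43)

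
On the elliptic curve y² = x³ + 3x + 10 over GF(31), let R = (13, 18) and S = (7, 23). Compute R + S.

(13, 18) + (7, 23). λ = (23 - 18)/(7 - 13) ≡ 5/25 mod 31. 25⁻¹ ≡ 5 (mod 31), so λ ≡ 25.
  x = λ² - 13 - 7 = 625 - 20 ≡ 16; y = λ·(13 - 16) - 18 ≡ 0. → (16, 0)

(16, 0)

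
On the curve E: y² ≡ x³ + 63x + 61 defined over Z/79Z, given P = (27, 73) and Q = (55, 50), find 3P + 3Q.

First 3P:
Repeated addition: build up to 3P.
2P: tangent at (27, 73): λ = (3·27² + 63)/(2·73) ≡ 38/67. 67⁻¹ ≡ 46 (mod 79), so λ ≡ 38·46 ≡ 10.
  x = λ² - 27 - 27 = 100 - 54 ≡ 46; y = λ·(27 - 46) - 73 ≡ 53. → (46, 53)
3P: (46, 53) + (27, 73). λ = (73 - 53)/(27 - 46) ≡ 20/60 mod 79. 60⁻¹ ≡ 54 (mod 79) since 60·54 = 3240 ≡ 1, so λ ≡ 53.
  x = λ² - 46 - 27 = 2809 - 73 ≡ 50; y = λ·(46 - 50) - 53 ≡ 51. → (50, 51)
3P = (50, 51).
Next 3Q:
Repeated addition: build up to 3Q.
2Q: tangent at (55, 50): λ = (3·55² + 63)/(2·50) ≡ 53/21. 21⁻¹ ≡ 64 (mod 79), so λ ≡ 53·64 ≡ 74.
  x = λ² - 55 - 55 = 5476 - 110 ≡ 73; y = λ·(55 - 73) - 50 ≡ 40. → (73, 40)
3Q: (73, 40) + (55, 50). λ = (50 - 40)/(55 - 73) ≡ 10/61 mod 79. 61⁻¹ ≡ 57 (mod 79) since 61·57 = 3477 ≡ 1, so λ ≡ 17.
  x = λ² - 73 - 55 = 289 - 128 ≡ 3; y = λ·(73 - 3) - 40 ≡ 44. → (3, 44)
3Q = (3, 44).
Finally 3P + 3Q:
(50, 51) + (3, 44). λ = (44 - 51)/(3 - 50) ≡ 72/32 mod 79. 32⁻¹ ≡ 42 (mod 79) since 32·42 = 1344 ≡ 1, so λ ≡ 22.
  x = λ² - 50 - 3 = 484 - 53 ≡ 36; y = λ·(50 - 36) - 51 ≡ 20. → (36, 20)

(36, 20)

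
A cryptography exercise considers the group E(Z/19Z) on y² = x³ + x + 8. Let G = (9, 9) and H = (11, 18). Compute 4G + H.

First 4G:
Double-and-add on 4 = (100)₂. Start with G = (9, 9) for the leading 1-bit.
double: tangent at (9, 9): λ = (3·9² + 1)/(2·9) ≡ 16/18. 18⁻¹ ≡ 18 (mod 19), so λ ≡ 16·18 ≡ 3.
  x = λ² - 9 - 9 = 9 - 18 ≡ 10; y = λ·(9 - 10) - 9 ≡ 7. → (10, 7)
double: tangent at (10, 7): λ = (3·10² + 1)/(2·7) ≡ 16/14. 14⁻¹ ≡ 15 (mod 19), so λ ≡ 16·15 ≡ 12.
  x = λ² - 10 - 10 = 144 - 20 ≡ 10; y = λ·(10 - 10) - 7 ≡ 12. → (10, 12)
4G = (10, 12).
Finally 4G + H:
(10, 12) + (11, 18). λ = (18 - 12)/(11 - 10) ≡ 6/1 mod 19. 1⁻¹ ≡ 1 (mod 19), so λ ≡ 6.
  x = λ² - 10 - 11 = 36 - 21 ≡ 15; y = λ·(10 - 15) - 12 ≡ 15. → (15, 15)

(15, 15)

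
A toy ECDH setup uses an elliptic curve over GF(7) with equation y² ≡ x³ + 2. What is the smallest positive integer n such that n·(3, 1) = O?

2P: tangent at (3, 1): λ = (3·3² + 0)/(2·1) ≡ 6/2. 2⁻¹ ≡ 4 (mod 7), so λ ≡ 6·4 ≡ 3.
  x = λ² - 3 - 3 = 9 - 6 ≡ 3; y = λ·(3 - 3) - 1 ≡ 6. → (3, 6)
3P: (3, 6) + (3, 1): same x and y₁ ≡ -y₂, so the sum is O.
3P = O, so the order is 3.

3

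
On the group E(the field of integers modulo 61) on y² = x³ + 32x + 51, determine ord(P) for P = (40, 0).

2P: (40, 0) + (40, 0): same x and y₁ ≡ -y₂, so the sum is ∞.
2P = ∞, so the order is 2.

2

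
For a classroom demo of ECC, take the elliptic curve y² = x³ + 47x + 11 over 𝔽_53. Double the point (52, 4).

(51, 42)

tangent at (52, 4): λ = (3·52² + 47)/(2·4) ≡ 50/8. 8⁻¹ ≡ 20 (mod 53), so λ ≡ 50·20 ≡ 46.
  x = λ² - 52 - 52 = 2116 - 104 ≡ 51; y = λ·(52 - 51) - 4 ≡ 42. → (51, 42)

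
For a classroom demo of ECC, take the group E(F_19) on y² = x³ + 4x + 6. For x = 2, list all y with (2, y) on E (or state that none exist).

x³ + 4x + 6 = 22 ≡ 3 (mod 19).
3 is a non-residue mod 19; no y exists.

none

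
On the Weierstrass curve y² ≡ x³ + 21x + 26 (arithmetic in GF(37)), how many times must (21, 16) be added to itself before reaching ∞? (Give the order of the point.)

12

2P: tangent at (21, 16): λ = (3·21² + 21)/(2·16) ≡ 12/32. 32⁻¹ ≡ 22 (mod 37) since 32·22 = 704 ≡ 1, so λ ≡ 12·22 ≡ 5.
  x = λ² - 21 - 21 = 25 - 42 ≡ 20; y = λ·(21 - 20) - 16 ≡ 26. → (20, 26)
3P: (20, 26) + (21, 16). λ = (16 - 26)/(21 - 20) ≡ 27/1 mod 37. 1⁻¹ ≡ 1 (mod 37), so λ ≡ 27.
  x = λ² - 20 - 21 = 729 - 41 ≡ 22; y = λ·(20 - 22) - 26 ≡ 31. → (22, 31)
4P: (22, 31) + (21, 16). λ = (16 - 31)/(21 - 22) ≡ 22/36 mod 37. 36⁻¹ ≡ 36 (mod 37) since 36·36 = 1296 ≡ 1, so λ ≡ 15.
  x = λ² - 22 - 21 = 225 - 43 ≡ 34; y = λ·(22 - 34) - 31 ≡ 11. → (34, 11)
5P: (34, 11) + (21, 16). λ = (16 - 11)/(21 - 34) ≡ 5/24 mod 37. 24⁻¹ ≡ 17 (mod 37) since 24·17 = 408 ≡ 1, so λ ≡ 11.
  x = λ² - 34 - 21 = 121 - 55 ≡ 29; y = λ·(34 - 29) - 11 ≡ 7. → (29, 7)
6P: (29, 7) + (21, 16). λ = (16 - 7)/(21 - 29) ≡ 9/29 mod 37. 29⁻¹ ≡ 23 (mod 37), so λ ≡ 22.
  x = λ² - 29 - 21 = 484 - 50 ≡ 27; y = λ·(29 - 27) - 7 ≡ 0. → (27, 0)
7P: (27, 0) + (21, 16). λ = (16 - 0)/(21 - 27) ≡ 16/31 mod 37. 31⁻¹ ≡ 6 (mod 37) since 31·6 = 186 ≡ 1, so λ ≡ 22.
  x = λ² - 27 - 21 = 484 - 48 ≡ 29; y = λ·(27 - 29) - 0 ≡ 30. → (29, 30)
8P: (29, 30) + (21, 16). λ = (16 - 30)/(21 - 29) ≡ 23/29 mod 37. 29⁻¹ ≡ 23 (mod 37) since 29·23 = 667 ≡ 1, so λ ≡ 11.
  x = λ² - 29 - 21 = 121 - 50 ≡ 34; y = λ·(29 - 34) - 30 ≡ 26. → (34, 26)
9P: (34, 26) + (21, 16). λ = (16 - 26)/(21 - 34) ≡ 27/24 mod 37. 24⁻¹ ≡ 17 (mod 37), so λ ≡ 15.
  x = λ² - 34 - 21 = 225 - 55 ≡ 22; y = λ·(34 - 22) - 26 ≡ 6. → (22, 6)
10P: (22, 6) + (21, 16). λ = (16 - 6)/(21 - 22) ≡ 10/36 mod 37. 36⁻¹ ≡ 36 (mod 37) since 36·36 = 1296 ≡ 1, so λ ≡ 27.
  x = λ² - 22 - 21 = 729 - 43 ≡ 20; y = λ·(22 - 20) - 6 ≡ 11. → (20, 11)
11P: (20, 11) + (21, 16). λ = (16 - 11)/(21 - 20) ≡ 5/1 mod 37. 1⁻¹ ≡ 1 (mod 37), so λ ≡ 5.
  x = λ² - 20 - 21 = 25 - 41 ≡ 21; y = λ·(20 - 21) - 11 ≡ 21. → (21, 21)
12P: (21, 21) + (21, 16): same x and y₁ ≡ -y₂, so the sum is ∞.
12P = ∞, so the order is 12.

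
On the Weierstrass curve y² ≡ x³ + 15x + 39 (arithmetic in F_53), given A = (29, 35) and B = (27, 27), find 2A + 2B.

(2, 17)

First 2A:
Repeated addition: build up to 2A.
2A: tangent at (29, 35): λ = (3·29² + 15)/(2·35) ≡ 47/17. 17⁻¹ ≡ 25 (mod 53) since 17·25 = 425 ≡ 1, so λ ≡ 47·25 ≡ 9.
  x = λ² - 29 - 29 = 81 - 58 ≡ 23; y = λ·(29 - 23) - 35 ≡ 19. → (23, 19)
2A = (23, 19).
Next 2B:
Repeated addition: build up to 2B.
2B: tangent at (27, 27): λ = (3·27² + 15)/(2·27) ≡ 29/1. 1⁻¹ ≡ 1 (mod 53), so λ ≡ 29·1 ≡ 29.
  x = λ² - 27 - 27 = 841 - 54 ≡ 45; y = λ·(27 - 45) - 27 ≡ 34. → (45, 34)
2B = (45, 34).
Finally 2A + 2B:
(23, 19) + (45, 34). λ = (34 - 19)/(45 - 23) ≡ 15/22 mod 53. 22⁻¹ ≡ 41 (mod 53) since 22·41 = 902 ≡ 1, so λ ≡ 32.
  x = λ² - 23 - 45 = 1024 - 68 ≡ 2; y = λ·(23 - 2) - 19 ≡ 17. → (2, 17)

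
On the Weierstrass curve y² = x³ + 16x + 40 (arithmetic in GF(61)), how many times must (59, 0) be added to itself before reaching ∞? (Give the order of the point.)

2

2P: (59, 0) + (59, 0): same x and y₁ ≡ -y₂, so the sum is ∞.
2P = ∞, so the order is 2.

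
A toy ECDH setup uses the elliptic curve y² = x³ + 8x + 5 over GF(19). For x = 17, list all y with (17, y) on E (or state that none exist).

0

x³ + 8x + 5 = 5054 ≡ 0 (mod 19).
Only y = 0 satisfies y² ≡ 0.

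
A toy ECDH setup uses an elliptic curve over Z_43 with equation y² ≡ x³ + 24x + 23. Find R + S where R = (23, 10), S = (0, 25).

(34, 14)

(23, 10) + (0, 25). λ = (25 - 10)/(0 - 23) ≡ 15/20 mod 43. 20⁻¹ ≡ 28 (mod 43), so λ ≡ 33.
  x = λ² - 23 - 0 = 1089 - 23 ≡ 34; y = λ·(23 - 34) - 10 ≡ 14. → (34, 14)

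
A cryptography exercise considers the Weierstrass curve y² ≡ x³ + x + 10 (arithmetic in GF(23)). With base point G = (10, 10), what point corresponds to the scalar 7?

Double-and-add on 7 = (111)₂. Start with G = (10, 10) for the leading 1-bit.
double: tangent at (10, 10): λ = (3·10² + 1)/(2·10) ≡ 2/20. 20⁻¹ ≡ 15 (mod 23), so λ ≡ 2·15 ≡ 7.
  x = λ² - 10 - 10 = 49 - 20 ≡ 6; y = λ·(10 - 6) - 10 ≡ 18. → (6, 18)
add G: (6, 18) + (10, 10). λ = (10 - 18)/(10 - 6) ≡ 15/4 mod 23. 4⁻¹ ≡ 6 (mod 23), so λ ≡ 21.
  x = λ² - 6 - 10 = 441 - 16 ≡ 11; y = λ·(6 - 11) - 18 ≡ 15. → (11, 15)
double: tangent at (11, 15): λ = (3·11² + 1)/(2·15) ≡ 19/7. 7⁻¹ ≡ 10 (mod 23) since 7·10 = 70 ≡ 1, so λ ≡ 19·10 ≡ 6.
  x = λ² - 11 - 11 = 36 - 22 ≡ 14; y = λ·(11 - 14) - 15 ≡ 13. → (14, 13)
add G: (14, 13) + (10, 10). λ = (10 - 13)/(10 - 14) ≡ 20/19 mod 23. 19⁻¹ ≡ 17 (mod 23), so λ ≡ 18.
  x = λ² - 14 - 10 = 324 - 24 ≡ 1; y = λ·(14 - 1) - 13 ≡ 14. → (1, 14)

(1, 14)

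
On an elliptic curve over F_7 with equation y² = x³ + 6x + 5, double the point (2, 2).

(4, 3)

tangent at (2, 2): λ = (3·2² + 6)/(2·2) ≡ 4/4. 4⁻¹ ≡ 2 (mod 7), so λ ≡ 4·2 ≡ 1.
  x = λ² - 2 - 2 = 1 - 4 ≡ 4; y = λ·(2 - 4) - 2 ≡ 3. → (4, 3)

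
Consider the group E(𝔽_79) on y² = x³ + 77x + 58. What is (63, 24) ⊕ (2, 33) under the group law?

(34, 30)

(63, 24) + (2, 33). λ = (33 - 24)/(2 - 63) ≡ 9/18 mod 79. 18⁻¹ ≡ 22 (mod 79), so λ ≡ 40.
  x = λ² - 63 - 2 = 1600 - 65 ≡ 34; y = λ·(63 - 34) - 24 ≡ 30. → (34, 30)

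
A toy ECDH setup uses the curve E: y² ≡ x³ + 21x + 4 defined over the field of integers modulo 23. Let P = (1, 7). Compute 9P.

Double-and-add on 9 = (1001)₂. Start with P = (1, 7) for the leading 1-bit.
double: tangent at (1, 7): λ = (3·1² + 21)/(2·7) ≡ 1/14. 14⁻¹ ≡ 5 (mod 23) since 14·5 = 70 ≡ 1, so λ ≡ 1·5 ≡ 5.
  x = λ² - 1 - 1 = 25 - 2 ≡ 0; y = λ·(1 - 0) - 7 ≡ 21. → (0, 21)
double: tangent at (0, 21): λ = (3·0² + 21)/(2·21) ≡ 21/19. 19⁻¹ ≡ 17 (mod 23) since 19·17 = 323 ≡ 1, so λ ≡ 21·17 ≡ 12.
  x = λ² - 0 - 0 = 144 - 0 ≡ 6; y = λ·(0 - 6) - 21 ≡ 22. → (6, 22)
double: tangent at (6, 22): λ = (3·6² + 21)/(2·22) ≡ 14/21. 21⁻¹ ≡ 11 (mod 23), so λ ≡ 14·11 ≡ 16.
  x = λ² - 6 - 6 = 256 - 12 ≡ 14; y = λ·(6 - 14) - 22 ≡ 11. → (14, 11)
add P: (14, 11) + (1, 7). λ = (7 - 11)/(1 - 14) ≡ 19/10 mod 23. 10⁻¹ ≡ 7 (mod 23) since 10·7 = 70 ≡ 1, so λ ≡ 18.
  x = λ² - 14 - 1 = 324 - 15 ≡ 10; y = λ·(14 - 10) - 11 ≡ 15. → (10, 15)

(10, 15)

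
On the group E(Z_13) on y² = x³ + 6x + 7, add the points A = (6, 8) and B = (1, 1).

(9, 6)

(6, 8) + (1, 1). λ = (1 - 8)/(1 - 6) ≡ 6/8 mod 13. 8⁻¹ ≡ 5 (mod 13), so λ ≡ 4.
  x = λ² - 6 - 1 = 16 - 7 ≡ 9; y = λ·(6 - 9) - 8 ≡ 6. → (9, 6)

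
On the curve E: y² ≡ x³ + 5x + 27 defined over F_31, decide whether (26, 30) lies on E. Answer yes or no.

y² = 30² ≡ 1; x³ + 5x + 27 = 17733 ≡ 1 (mod 31). 1 = 1.

yes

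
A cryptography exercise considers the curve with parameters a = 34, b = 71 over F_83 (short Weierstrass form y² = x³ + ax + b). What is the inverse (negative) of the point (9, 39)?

-(9, 39) = (9, -39 mod 83) = (9, 44).

(9, 44)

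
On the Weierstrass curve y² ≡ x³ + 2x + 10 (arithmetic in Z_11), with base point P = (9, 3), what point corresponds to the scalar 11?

(4, 4)

Repeated addition: build up to 11P.
2P: tangent at (9, 3): λ = (3·9² + 2)/(2·3) ≡ 3/6. 6⁻¹ ≡ 2 (mod 11) since 6·2 = 12 ≡ 1, so λ ≡ 3·2 ≡ 6.
  x = λ² - 9 - 9 = 36 - 18 ≡ 7; y = λ·(9 - 7) - 3 ≡ 9. → (7, 9)
3P: (7, 9) + (9, 3). λ = (3 - 9)/(9 - 7) ≡ 5/2 mod 11. 2⁻¹ ≡ 6 (mod 11), so λ ≡ 8.
  x = λ² - 7 - 9 = 64 - 16 ≡ 4; y = λ·(7 - 4) - 9 ≡ 4. → (4, 4)
4P: (4, 4) + (9, 3). λ = (3 - 4)/(9 - 4) ≡ 10/5 mod 11. 5⁻¹ ≡ 9 (mod 11), so λ ≡ 2.
  x = λ² - 4 - 9 = 4 - 13 ≡ 2; y = λ·(4 - 2) - 4 ≡ 0. → (2, 0)
5P: (2, 0) + (9, 3). λ = (3 - 0)/(9 - 2) ≡ 3/7 mod 11. 7⁻¹ ≡ 8 (mod 11), so λ ≡ 2.
  x = λ² - 2 - 9 = 4 - 11 ≡ 4; y = λ·(2 - 4) - 0 ≡ 7. → (4, 7)
6P: (4, 7) + (9, 3). λ = (3 - 7)/(9 - 4) ≡ 7/5 mod 11. 5⁻¹ ≡ 9 (mod 11) since 5·9 = 45 ≡ 1, so λ ≡ 8.
  x = λ² - 4 - 9 = 64 - 13 ≡ 7; y = λ·(4 - 7) - 7 ≡ 2. → (7, 2)
7P: (7, 2) + (9, 3). λ = (3 - 2)/(9 - 7) ≡ 1/2 mod 11. 2⁻¹ ≡ 6 (mod 11), so λ ≡ 6.
  x = λ² - 7 - 9 = 36 - 16 ≡ 9; y = λ·(7 - 9) - 2 ≡ 8. → (9, 8)
8P: (9, 8) + (9, 3): same x and y₁ ≡ -y₂, so the sum is ∞.
9P: ∞ + (9, 3) = (9, 3) (identity).
10P: tangent at (9, 3): λ = (3·9² + 2)/(2·3) ≡ 3/6. 6⁻¹ ≡ 2 (mod 11), so λ ≡ 3·2 ≡ 6.
  x = λ² - 9 - 9 = 36 - 18 ≡ 7; y = λ·(9 - 7) - 3 ≡ 9. → (7, 9)
11P: (7, 9) + (9, 3). λ = (3 - 9)/(9 - 7) ≡ 5/2 mod 11. 2⁻¹ ≡ 6 (mod 11), so λ ≡ 8.
  x = λ² - 7 - 9 = 64 - 16 ≡ 4; y = λ·(7 - 4) - 9 ≡ 4. → (4, 4)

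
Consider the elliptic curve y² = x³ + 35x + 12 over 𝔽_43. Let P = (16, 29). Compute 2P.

tangent at (16, 29): λ = (3·16² + 35)/(2·29) ≡ 29/15. 15⁻¹ ≡ 23 (mod 43) since 15·23 = 345 ≡ 1, so λ ≡ 29·23 ≡ 22.
  x = λ² - 16 - 16 = 484 - 32 ≡ 22; y = λ·(16 - 22) - 29 ≡ 11. → (22, 11)

(22, 11)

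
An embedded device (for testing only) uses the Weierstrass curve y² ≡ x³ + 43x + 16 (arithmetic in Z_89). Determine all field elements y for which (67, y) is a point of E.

x³ + 43x + 16 = 303660 ≡ 81 (mod 89).
Square roots of 81 mod 89: 9 and 80 (since 9² = 81 ≡ 81).

9, 80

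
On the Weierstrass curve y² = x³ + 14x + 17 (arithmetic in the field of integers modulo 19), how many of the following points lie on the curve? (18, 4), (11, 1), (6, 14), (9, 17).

1

(18, 4): 4² ≡ 16, rhs ≡ 2 → off.
(11, 1): 1² ≡ 1, rhs ≡ 1 → on.
(6, 14): 14² ≡ 6, rhs ≡ 13 → off.
(9, 17): 17² ≡ 4, rhs ≡ 17 → off.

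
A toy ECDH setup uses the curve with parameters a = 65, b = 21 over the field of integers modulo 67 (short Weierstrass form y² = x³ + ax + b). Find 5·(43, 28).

Write P = (43, 28).
Double-and-add on 5 = (101)₂. Start with P = (43, 28) for the leading 1-bit.
double: tangent at (43, 28): λ = (3·43² + 65)/(2·28) ≡ 51/56. 56⁻¹ ≡ 6 (mod 67), so λ ≡ 51·6 ≡ 38.
  x = λ² - 43 - 43 = 1444 - 86 ≡ 18; y = λ·(43 - 18) - 28 ≡ 51. → (18, 51)
double: tangent at (18, 51): λ = (3·18² + 65)/(2·51) ≡ 32/35. 35⁻¹ ≡ 23 (mod 67) since 35·23 = 805 ≡ 1, so λ ≡ 32·23 ≡ 66.
  x = λ² - 18 - 18 = 4356 - 36 ≡ 32; y = λ·(18 - 32) - 51 ≡ 30. → (32, 30)
add P: (32, 30) + (43, 28). λ = (28 - 30)/(43 - 32) ≡ 65/11 mod 67. 11⁻¹ ≡ 61 (mod 67) since 11·61 = 671 ≡ 1, so λ ≡ 12.
  x = λ² - 32 - 43 = 144 - 75 ≡ 2; y = λ·(32 - 2) - 30 ≡ 62. → (2, 62)

(2, 62)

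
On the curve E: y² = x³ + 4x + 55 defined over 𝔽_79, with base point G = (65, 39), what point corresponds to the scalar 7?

Double-and-add on 7 = (111)₂. Start with G = (65, 39) for the leading 1-bit.
double: tangent at (65, 39): λ = (3·65² + 4)/(2·39) ≡ 39/78. 78⁻¹ ≡ 78 (mod 79), so λ ≡ 39·78 ≡ 40.
  x = λ² - 65 - 65 = 1600 - 130 ≡ 48; y = λ·(65 - 48) - 39 ≡ 9. → (48, 9)
add G: (48, 9) + (65, 39). λ = (39 - 9)/(65 - 48) ≡ 30/17 mod 79. 17⁻¹ ≡ 14 (mod 79) since 17·14 = 238 ≡ 1, so λ ≡ 25.
  x = λ² - 48 - 65 = 625 - 113 ≡ 38; y = λ·(48 - 38) - 9 ≡ 4. → (38, 4)
double: tangent at (38, 4): λ = (3·38² + 4)/(2·4) ≡ 70/8. 8⁻¹ ≡ 10 (mod 79) since 8·10 = 80 ≡ 1, so λ ≡ 70·10 ≡ 68.
  x = λ² - 38 - 38 = 4624 - 76 ≡ 45; y = λ·(38 - 45) - 4 ≡ 73. → (45, 73)
add G: (45, 73) + (65, 39). λ = (39 - 73)/(65 - 45) ≡ 45/20 mod 79. 20⁻¹ ≡ 4 (mod 79) since 20·4 = 80 ≡ 1, so λ ≡ 22.
  x = λ² - 45 - 65 = 484 - 110 ≡ 58; y = λ·(45 - 58) - 73 ≡ 36. → (58, 36)

(58, 36)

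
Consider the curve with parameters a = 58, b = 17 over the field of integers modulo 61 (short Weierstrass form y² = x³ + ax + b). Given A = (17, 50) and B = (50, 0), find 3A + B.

(36, 49)

First 3A:
Repeated addition: build up to 3A.
2A: tangent at (17, 50): λ = (3·17² + 58)/(2·50) ≡ 10/39. 39⁻¹ ≡ 36 (mod 61) since 39·36 = 1404 ≡ 1, so λ ≡ 10·36 ≡ 55.
  x = λ² - 17 - 17 = 3025 - 34 ≡ 2; y = λ·(17 - 2) - 50 ≡ 43. → (2, 43)
3A: (2, 43) + (17, 50). λ = (50 - 43)/(17 - 2) ≡ 7/15 mod 61. 15⁻¹ ≡ 57 (mod 61), so λ ≡ 33.
  x = λ² - 2 - 17 = 1089 - 19 ≡ 33; y = λ·(2 - 33) - 43 ≡ 32. → (33, 32)
3A = (33, 32).
Finally 3A + B:
(33, 32) + (50, 0). λ = (0 - 32)/(50 - 33) ≡ 29/17 mod 61. 17⁻¹ ≡ 18 (mod 61), so λ ≡ 34.
  x = λ² - 33 - 50 = 1156 - 83 ≡ 36; y = λ·(33 - 36) - 32 ≡ 49. → (36, 49)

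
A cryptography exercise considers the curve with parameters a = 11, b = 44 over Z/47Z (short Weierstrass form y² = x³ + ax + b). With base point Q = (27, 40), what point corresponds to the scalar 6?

(27, 40)

Double-and-add on 6 = (110)₂. Start with Q = (27, 40) for the leading 1-bit.
double: tangent at (27, 40): λ = (3·27² + 11)/(2·40) ≡ 36/33. 33⁻¹ ≡ 10 (mod 47), so λ ≡ 36·10 ≡ 31.
  x = λ² - 27 - 27 = 961 - 54 ≡ 14; y = λ·(27 - 14) - 40 ≡ 34. → (14, 34)
add Q: (14, 34) + (27, 40). λ = (40 - 34)/(27 - 14) ≡ 6/13 mod 47. 13⁻¹ ≡ 29 (mod 47) since 13·29 = 377 ≡ 1, so λ ≡ 33.
  x = λ² - 14 - 27 = 1089 - 41 ≡ 14; y = λ·(14 - 14) - 34 ≡ 13. → (14, 13)
double: tangent at (14, 13): λ = (3·14² + 11)/(2·13) ≡ 35/26. 26⁻¹ ≡ 38 (mod 47), so λ ≡ 35·38 ≡ 14.
  x = λ² - 14 - 14 = 196 - 28 ≡ 27; y = λ·(14 - 27) - 13 ≡ 40. → (27, 40)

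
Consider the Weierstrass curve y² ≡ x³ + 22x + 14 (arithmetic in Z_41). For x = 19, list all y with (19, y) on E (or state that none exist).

x³ + 22x + 14 = 7291 ≡ 34 (mod 41).
34 is a non-residue mod 41; no y exists.

none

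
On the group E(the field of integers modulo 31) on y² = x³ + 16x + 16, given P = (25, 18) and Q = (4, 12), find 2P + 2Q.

(0, 27)

First 2P:
Repeated addition: build up to 2P.
2P: tangent at (25, 18): λ = (3·25² + 16)/(2·18) ≡ 0/5. 5⁻¹ ≡ 25 (mod 31), so λ ≡ 0·25 ≡ 0.
  x = λ² - 25 - 25 = 0 - 50 ≡ 12; y = λ·(25 - 12) - 18 ≡ 13. → (12, 13)
2P = (12, 13).
Next 2Q:
Repeated addition: build up to 2Q.
2Q: tangent at (4, 12): λ = (3·4² + 16)/(2·12) ≡ 2/24. 24⁻¹ ≡ 22 (mod 31), so λ ≡ 2·22 ≡ 13.
  x = λ² - 4 - 4 = 169 - 8 ≡ 6; y = λ·(4 - 6) - 12 ≡ 24. → (6, 24)
2Q = (6, 24).
Finally 2P + 2Q:
(12, 13) + (6, 24). λ = (24 - 13)/(6 - 12) ≡ 11/25 mod 31. 25⁻¹ ≡ 5 (mod 31), so λ ≡ 24.
  x = λ² - 12 - 6 = 576 - 18 ≡ 0; y = λ·(12 - 0) - 13 ≡ 27. → (0, 27)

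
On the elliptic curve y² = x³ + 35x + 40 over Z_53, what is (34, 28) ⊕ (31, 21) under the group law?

(17, 47)

(34, 28) + (31, 21). λ = (21 - 28)/(31 - 34) ≡ 46/50 mod 53. 50⁻¹ ≡ 35 (mod 53) since 50·35 = 1750 ≡ 1, so λ ≡ 20.
  x = λ² - 34 - 31 = 400 - 65 ≡ 17; y = λ·(34 - 17) - 28 ≡ 47. → (17, 47)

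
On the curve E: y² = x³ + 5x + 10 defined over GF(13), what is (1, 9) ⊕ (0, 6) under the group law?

(1, 9) + (0, 6). λ = (6 - 9)/(0 - 1) ≡ 10/12 mod 13. 12⁻¹ ≡ 12 (mod 13), so λ ≡ 3.
  x = λ² - 1 - 0 = 9 - 1 ≡ 8; y = λ·(1 - 8) - 9 ≡ 9. → (8, 9)

(8, 9)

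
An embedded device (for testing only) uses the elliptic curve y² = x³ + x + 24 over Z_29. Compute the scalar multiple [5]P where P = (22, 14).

(19, 0)

Double-and-add on 5 = (101)₂. Start with P = (22, 14) for the leading 1-bit.
double: tangent at (22, 14): λ = (3·22² + 1)/(2·14) ≡ 3/28. 28⁻¹ ≡ 28 (mod 29), so λ ≡ 3·28 ≡ 26.
  x = λ² - 22 - 22 = 676 - 44 ≡ 23; y = λ·(22 - 23) - 14 ≡ 18. → (23, 18)
double: tangent at (23, 18): λ = (3·23² + 1)/(2·18) ≡ 22/7. 7⁻¹ ≡ 25 (mod 29) since 7·25 = 175 ≡ 1, so λ ≡ 22·25 ≡ 28.
  x = λ² - 23 - 23 = 784 - 46 ≡ 13; y = λ·(23 - 13) - 18 ≡ 1. → (13, 1)
add P: (13, 1) + (22, 14). λ = (14 - 1)/(22 - 13) ≡ 13/9 mod 29. 9⁻¹ ≡ 13 (mod 29), so λ ≡ 24.
  x = λ² - 13 - 22 = 576 - 35 ≡ 19; y = λ·(13 - 19) - 1 ≡ 0. → (19, 0)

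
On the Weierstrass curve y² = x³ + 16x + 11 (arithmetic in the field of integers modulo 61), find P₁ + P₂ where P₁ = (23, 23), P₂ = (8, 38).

(23, 23) + (8, 38). λ = (38 - 23)/(8 - 23) ≡ 15/46 mod 61. 46⁻¹ ≡ 4 (mod 61), so λ ≡ 60.
  x = λ² - 23 - 8 = 3600 - 31 ≡ 31; y = λ·(23 - 31) - 23 ≡ 46. → (31, 46)

(31, 46)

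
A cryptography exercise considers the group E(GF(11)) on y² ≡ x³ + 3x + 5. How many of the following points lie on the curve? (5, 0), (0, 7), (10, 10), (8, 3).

(5, 0): 0² ≡ 0, rhs ≡ 2 → off.
(0, 7): 7² ≡ 5, rhs ≡ 5 → on.
(10, 10): 10² ≡ 1, rhs ≡ 1 → on.
(8, 3): 3² ≡ 9, rhs ≡ 2 → off.

2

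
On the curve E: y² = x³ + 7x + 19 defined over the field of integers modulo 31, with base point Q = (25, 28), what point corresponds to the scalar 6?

(0, 22)

Double-and-add on 6 = (110)₂. Start with Q = (25, 28) for the leading 1-bit.
double: tangent at (25, 28): λ = (3·25² + 7)/(2·28) ≡ 22/25. 25⁻¹ ≡ 5 (mod 31), so λ ≡ 22·5 ≡ 17.
  x = λ² - 25 - 25 = 289 - 50 ≡ 22; y = λ·(25 - 22) - 28 ≡ 23. → (22, 23)
add Q: (22, 23) + (25, 28). λ = (28 - 23)/(25 - 22) ≡ 5/3 mod 31. 3⁻¹ ≡ 21 (mod 31) since 3·21 = 63 ≡ 1, so λ ≡ 12.
  x = λ² - 22 - 25 = 144 - 47 ≡ 4; y = λ·(22 - 4) - 23 ≡ 7. → (4, 7)
double: tangent at (4, 7): λ = (3·4² + 7)/(2·7) ≡ 24/14. 14⁻¹ ≡ 20 (mod 31), so λ ≡ 24·20 ≡ 15.
  x = λ² - 4 - 4 = 225 - 8 ≡ 0; y = λ·(4 - 0) - 7 ≡ 22. → (0, 22)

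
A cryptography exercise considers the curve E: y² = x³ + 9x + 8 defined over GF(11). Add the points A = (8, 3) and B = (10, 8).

(8, 3) + (10, 8). λ = (8 - 3)/(10 - 8) ≡ 5/2 mod 11. 2⁻¹ ≡ 6 (mod 11), so λ ≡ 8.
  x = λ² - 8 - 10 = 64 - 18 ≡ 2; y = λ·(8 - 2) - 3 ≡ 1. → (2, 1)

(2, 1)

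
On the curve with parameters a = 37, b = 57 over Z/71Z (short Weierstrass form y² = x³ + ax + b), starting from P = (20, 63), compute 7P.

(0, 25)

Double-and-add on 7 = (111)₂. Start with P = (20, 63) for the leading 1-bit.
double: tangent at (20, 63): λ = (3·20² + 37)/(2·63) ≡ 30/55. 55⁻¹ ≡ 31 (mod 71) since 55·31 = 1705 ≡ 1, so λ ≡ 30·31 ≡ 7.
  x = λ² - 20 - 20 = 49 - 40 ≡ 9; y = λ·(20 - 9) - 63 ≡ 14. → (9, 14)
add P: (9, 14) + (20, 63). λ = (63 - 14)/(20 - 9) ≡ 49/11 mod 71. 11⁻¹ ≡ 13 (mod 71) since 11·13 = 143 ≡ 1, so λ ≡ 69.
  x = λ² - 9 - 20 = 4761 - 29 ≡ 46; y = λ·(9 - 46) - 14 ≡ 60. → (46, 60)
double: tangent at (46, 60): λ = (3·46² + 37)/(2·60) ≡ 66/49. 49⁻¹ ≡ 29 (mod 71), so λ ≡ 66·29 ≡ 68.
  x = λ² - 46 - 46 = 4624 - 92 ≡ 59; y = λ·(46 - 59) - 60 ≡ 50. → (59, 50)
add P: (59, 50) + (20, 63). λ = (63 - 50)/(20 - 59) ≡ 13/32 mod 71. 32⁻¹ ≡ 20 (mod 71) since 32·20 = 640 ≡ 1, so λ ≡ 47.
  x = λ² - 59 - 20 = 2209 - 79 ≡ 0; y = λ·(59 - 0) - 50 ≡ 25. → (0, 25)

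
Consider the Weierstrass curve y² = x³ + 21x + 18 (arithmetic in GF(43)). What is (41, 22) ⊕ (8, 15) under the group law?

(41, 22) + (8, 15). λ = (15 - 22)/(8 - 41) ≡ 36/10 mod 43. 10⁻¹ ≡ 13 (mod 43), so λ ≡ 38.
  x = λ² - 41 - 8 = 1444 - 49 ≡ 19; y = λ·(41 - 19) - 22 ≡ 40. → (19, 40)

(19, 40)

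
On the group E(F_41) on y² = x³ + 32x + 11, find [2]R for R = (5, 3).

tangent at (5, 3): λ = (3·5² + 32)/(2·3) ≡ 25/6. 6⁻¹ ≡ 7 (mod 41), so λ ≡ 25·7 ≡ 11.
  x = λ² - 5 - 5 = 121 - 10 ≡ 29; y = λ·(5 - 29) - 3 ≡ 20. → (29, 20)

(29, 20)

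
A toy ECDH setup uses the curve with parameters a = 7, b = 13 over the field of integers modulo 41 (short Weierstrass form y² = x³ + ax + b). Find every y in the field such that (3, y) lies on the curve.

x³ + 7x + 13 = 61 ≡ 20 (mod 41).
Square roots of 20 mod 41: 15 and 26 (since 15² = 225 ≡ 20).

15, 26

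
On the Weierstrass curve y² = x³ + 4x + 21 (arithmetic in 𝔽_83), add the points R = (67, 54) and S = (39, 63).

(42, 18)

(67, 54) + (39, 63). λ = (63 - 54)/(39 - 67) ≡ 9/55 mod 83. 55⁻¹ ≡ 80 (mod 83) since 55·80 = 4400 ≡ 1, so λ ≡ 56.
  x = λ² - 67 - 39 = 3136 - 106 ≡ 42; y = λ·(67 - 42) - 54 ≡ 18. → (42, 18)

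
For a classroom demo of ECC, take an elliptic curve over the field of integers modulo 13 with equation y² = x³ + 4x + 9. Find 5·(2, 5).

Write Q = (2, 5).
Double-and-add on 5 = (101)₂. Start with Q = (2, 5) for the leading 1-bit.
double: tangent at (2, 5): λ = (3·2² + 4)/(2·5) ≡ 3/10. 10⁻¹ ≡ 4 (mod 13), so λ ≡ 3·4 ≡ 12.
  x = λ² - 2 - 2 = 144 - 4 ≡ 10; y = λ·(2 - 10) - 5 ≡ 3. → (10, 3)
double: tangent at (10, 3): λ = (3·10² + 4)/(2·3) ≡ 5/6. 6⁻¹ ≡ 11 (mod 13) since 6·11 = 66 ≡ 1, so λ ≡ 5·11 ≡ 3.
  x = λ² - 10 - 10 = 9 - 20 ≡ 2; y = λ·(10 - 2) - 3 ≡ 8. → (2, 8)
add Q: (2, 8) + (2, 5): same x and y₁ ≡ -y₂, so the sum is 𝒪.

O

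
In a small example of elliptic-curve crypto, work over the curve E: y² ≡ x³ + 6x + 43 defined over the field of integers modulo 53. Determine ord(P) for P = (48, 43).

2P: tangent at (48, 43): λ = (3·48² + 6)/(2·43) ≡ 28/33. 33⁻¹ ≡ 45 (mod 53), so λ ≡ 28·45 ≡ 41.
  x = λ² - 48 - 48 = 1681 - 96 ≡ 48; y = λ·(48 - 48) - 43 ≡ 10. → (48, 10)
3P: (48, 10) + (48, 43): same x and y₁ ≡ -y₂, so the sum is O.
3P = O, so the order is 3.

3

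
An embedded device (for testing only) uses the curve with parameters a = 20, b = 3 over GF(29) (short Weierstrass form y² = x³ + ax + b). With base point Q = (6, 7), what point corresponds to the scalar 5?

Repeated addition: build up to 5Q.
2Q: tangent at (6, 7): λ = (3·6² + 20)/(2·7) ≡ 12/14. 14⁻¹ ≡ 27 (mod 29) since 14·27 = 378 ≡ 1, so λ ≡ 12·27 ≡ 5.
  x = λ² - 6 - 6 = 25 - 12 ≡ 13; y = λ·(6 - 13) - 7 ≡ 16. → (13, 16)
3Q: (13, 16) + (6, 7). λ = (7 - 16)/(6 - 13) ≡ 20/22 mod 29. 22⁻¹ ≡ 4 (mod 29) since 22·4 = 88 ≡ 1, so λ ≡ 22.
  x = λ² - 13 - 6 = 484 - 19 ≡ 1; y = λ·(13 - 1) - 16 ≡ 16. → (1, 16)
4Q: (1, 16) + (6, 7). λ = (7 - 16)/(6 - 1) ≡ 20/5 mod 29. 5⁻¹ ≡ 6 (mod 29) since 5·6 = 30 ≡ 1, so λ ≡ 4.
  x = λ² - 1 - 6 = 16 - 7 ≡ 9; y = λ·(1 - 9) - 16 ≡ 10. → (9, 10)
5Q: (9, 10) + (6, 7). λ = (7 - 10)/(6 - 9) ≡ 26/26 mod 29. 26⁻¹ ≡ 19 (mod 29), so λ ≡ 1.
  x = λ² - 9 - 6 = 1 - 15 ≡ 15; y = λ·(9 - 15) - 10 ≡ 13. → (15, 13)

(15, 13)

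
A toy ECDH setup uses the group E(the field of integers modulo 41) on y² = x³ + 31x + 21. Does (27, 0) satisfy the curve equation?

y² = 0² ≡ 0; x³ + 31x + 21 = 20541 ≡ 0 (mod 41). 0 = 0.

yes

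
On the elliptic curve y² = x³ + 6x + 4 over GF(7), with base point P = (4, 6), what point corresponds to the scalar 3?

Repeated addition: build up to 3P.
2P: tangent at (4, 6): λ = (3·4² + 6)/(2·6) ≡ 5/5. 5⁻¹ ≡ 3 (mod 7), so λ ≡ 5·3 ≡ 1.
  x = λ² - 4 - 4 = 1 - 8 ≡ 0; y = λ·(4 - 0) - 6 ≡ 5. → (0, 5)
3P: (0, 5) + (4, 6). λ = (6 - 5)/(4 - 0) ≡ 1/4 mod 7. 4⁻¹ ≡ 2 (mod 7), so λ ≡ 2.
  x = λ² - 0 - 4 = 4 - 4 ≡ 0; y = λ·(0 - 0) - 5 ≡ 2. → (0, 2)

(0, 2)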